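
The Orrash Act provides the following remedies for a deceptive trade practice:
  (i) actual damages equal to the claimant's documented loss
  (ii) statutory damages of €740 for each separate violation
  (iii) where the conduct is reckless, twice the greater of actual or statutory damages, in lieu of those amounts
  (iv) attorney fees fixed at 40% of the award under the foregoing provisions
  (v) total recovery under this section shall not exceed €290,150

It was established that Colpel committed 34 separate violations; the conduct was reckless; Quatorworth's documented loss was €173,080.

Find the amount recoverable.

Statutory damages: 34 × €740 = €25,160
Greater of actual damages (€173,080) or statutory damages (€25,160): €173,080
Doubled: 2 × €173,080 = €346,160
Attorney fees: 40% of €346,160 = €138,464
Total before cap: €346,160 + €138,464 = €484,624
Cap at €290,150: €484,624 exceeds the cap → €290,150

€290,150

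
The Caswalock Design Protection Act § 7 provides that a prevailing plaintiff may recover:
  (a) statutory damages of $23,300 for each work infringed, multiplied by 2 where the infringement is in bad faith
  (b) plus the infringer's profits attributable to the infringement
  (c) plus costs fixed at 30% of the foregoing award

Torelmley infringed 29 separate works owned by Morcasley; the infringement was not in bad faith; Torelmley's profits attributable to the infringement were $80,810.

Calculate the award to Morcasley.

Statutory damages: 29 × $23,300 = $675,700
Infringement not in bad faith: no ×2 enhancement.
Combined award: $675,700 + $80,810 = $756,510
Costs: 30% of $756,510 = $226,953
Award plus costs: $756,510 + $226,953 = $983,463

$983,463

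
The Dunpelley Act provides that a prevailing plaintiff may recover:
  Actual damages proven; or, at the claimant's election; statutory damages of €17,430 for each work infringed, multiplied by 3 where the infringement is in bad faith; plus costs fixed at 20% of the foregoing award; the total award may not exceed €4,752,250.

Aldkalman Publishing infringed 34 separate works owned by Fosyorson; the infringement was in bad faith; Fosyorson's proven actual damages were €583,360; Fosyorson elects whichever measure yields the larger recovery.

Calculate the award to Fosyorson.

Statutory damages: 34 × €17,430 = €592,620
Trebled: 3 × €592,620 = €1,777,860
Greater of actual damages (€583,360) or enhanced statutory damages (€1,777,860): €1,777,860
Costs: 20% of €1,777,860 = €355,572
Award plus costs: €1,777,860 + €355,572 = €2,133,432
Cap at €4,752,250: €2,133,432 is within the cap, no reduction.

€2,133,432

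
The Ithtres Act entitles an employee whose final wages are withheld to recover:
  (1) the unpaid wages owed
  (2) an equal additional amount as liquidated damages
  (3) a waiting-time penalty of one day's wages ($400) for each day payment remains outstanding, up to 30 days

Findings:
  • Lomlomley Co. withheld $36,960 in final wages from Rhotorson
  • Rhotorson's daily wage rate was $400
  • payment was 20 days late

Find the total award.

Liquidated damages (equal amount): $36,960
Penalty days: min(20, 30) = 20
Waiting-time penalty: 20 × $400 = $8,000
Total award: $36,960 + $36,960 + $8,000 = $81,920

$81,920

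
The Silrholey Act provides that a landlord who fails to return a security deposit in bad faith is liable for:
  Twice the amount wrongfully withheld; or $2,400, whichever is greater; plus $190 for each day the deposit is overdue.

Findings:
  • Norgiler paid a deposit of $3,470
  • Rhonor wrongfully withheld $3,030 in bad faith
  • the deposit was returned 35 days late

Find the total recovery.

Doubled: 2 × $3,030 = $6,060
Minimum $2,400: $6,060 meets the minimum, no increase.
Late-return penalty: 35 × $190 = $6,650
Damages plus late penalty: $6,060 + $6,650 = $12,710

$12,710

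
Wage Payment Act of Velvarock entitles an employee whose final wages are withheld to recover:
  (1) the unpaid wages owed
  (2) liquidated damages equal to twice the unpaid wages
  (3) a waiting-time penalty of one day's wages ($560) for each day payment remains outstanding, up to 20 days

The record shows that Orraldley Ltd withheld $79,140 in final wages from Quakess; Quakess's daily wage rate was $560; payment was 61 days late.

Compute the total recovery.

$248,620

Doubled: 2 × $79,140 = $158,280
Penalty days: min(61, 20) = 20
Waiting-time penalty: 20 × $560 = $11,200
Total award: $79,140 + $158,280 + $11,200 = $248,620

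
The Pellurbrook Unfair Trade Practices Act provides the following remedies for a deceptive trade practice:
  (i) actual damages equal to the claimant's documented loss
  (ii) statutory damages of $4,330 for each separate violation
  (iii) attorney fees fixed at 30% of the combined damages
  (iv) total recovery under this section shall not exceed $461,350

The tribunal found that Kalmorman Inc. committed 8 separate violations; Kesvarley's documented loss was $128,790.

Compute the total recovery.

Total recovery: $212,459

Statutory damages: 8 × $4,330 = $34,640
Combined damages: $128,790 + $34,640 = $163,430
Attorney fees: 30% of $163,430 = $49,029
Total before cap: $163,430 + $49,029 = $212,459
Cap at $461,350: $212,459 is within the cap, no reduction.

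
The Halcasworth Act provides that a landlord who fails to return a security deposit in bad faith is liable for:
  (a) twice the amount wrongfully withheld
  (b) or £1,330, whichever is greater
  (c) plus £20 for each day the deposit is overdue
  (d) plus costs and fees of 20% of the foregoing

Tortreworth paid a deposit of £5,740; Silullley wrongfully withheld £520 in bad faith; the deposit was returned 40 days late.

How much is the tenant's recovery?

Doubled: 2 × £520 = £1,040
Minimum £1,330: £1,040 is below the minimum → £1,330
Late-return penalty: 40 × £20 = £800
Damages plus late penalty: £1,330 + £800 = £2,130
Costs and fees: 20% of £2,130 = £426
Total recovery: £2,130 + £426 = £2,556

£2,556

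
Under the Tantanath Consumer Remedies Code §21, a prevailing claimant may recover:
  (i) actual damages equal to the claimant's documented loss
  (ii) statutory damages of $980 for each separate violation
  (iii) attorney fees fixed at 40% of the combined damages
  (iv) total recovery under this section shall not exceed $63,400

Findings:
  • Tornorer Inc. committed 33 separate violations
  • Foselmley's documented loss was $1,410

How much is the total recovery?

Statutory damages: 33 × $980 = $32,340
Combined damages: $1,410 + $32,340 = $33,750
Attorney fees: 40% of $33,750 = $13,500
Total before cap: $33,750 + $13,500 = $47,250
Cap at $63,400: $47,250 is within the cap, no reduction.

$47,250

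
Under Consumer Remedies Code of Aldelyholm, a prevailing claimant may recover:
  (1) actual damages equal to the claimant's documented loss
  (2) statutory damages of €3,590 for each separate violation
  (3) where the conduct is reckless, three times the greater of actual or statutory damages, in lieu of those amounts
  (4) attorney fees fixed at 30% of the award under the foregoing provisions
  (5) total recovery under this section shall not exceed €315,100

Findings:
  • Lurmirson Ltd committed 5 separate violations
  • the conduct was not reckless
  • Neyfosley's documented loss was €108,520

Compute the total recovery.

Statutory damages: 5 × €3,590 = €17,950
Conduct not reckless: the in-lieu enhancement does not apply.
Actual plus statutory damages: €108,520 + €17,950 = €126,470
Attorney fees: 30% of €126,470 = €37,941
Total before cap: €126,470 + €37,941 = €164,411
Cap at €315,100: €164,411 is within the cap, no reduction.

€164,411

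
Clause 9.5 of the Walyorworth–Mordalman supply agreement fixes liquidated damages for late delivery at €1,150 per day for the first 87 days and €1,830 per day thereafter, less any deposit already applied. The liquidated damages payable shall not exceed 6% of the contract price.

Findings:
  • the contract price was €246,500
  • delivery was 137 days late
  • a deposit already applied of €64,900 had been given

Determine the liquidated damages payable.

First 87 days: 87 × €1,150 = €100,050
Remaining days: (137 − 87) × €1,830 = €91,500
Accrued per-day damages: €100,050 + €91,500 = €191,550
Less deposit already applied: €191,550 − €64,900 = €126,650
Cap: 6% of €246,500 = €14,790
Cap at €14,790: €126,650 exceeds the cap → €14,790

€14,790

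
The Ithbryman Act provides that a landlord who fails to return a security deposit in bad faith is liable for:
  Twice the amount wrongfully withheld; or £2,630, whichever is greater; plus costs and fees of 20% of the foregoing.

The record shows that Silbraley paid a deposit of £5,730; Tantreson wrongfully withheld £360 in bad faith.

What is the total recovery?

Doubled: 2 × £360 = £720
Minimum £2,630: £720 is below the minimum → £2,630
Costs and fees: 20% of £2,630 = £526
Total recovery: £2,630 + £526 = £3,156

£3,156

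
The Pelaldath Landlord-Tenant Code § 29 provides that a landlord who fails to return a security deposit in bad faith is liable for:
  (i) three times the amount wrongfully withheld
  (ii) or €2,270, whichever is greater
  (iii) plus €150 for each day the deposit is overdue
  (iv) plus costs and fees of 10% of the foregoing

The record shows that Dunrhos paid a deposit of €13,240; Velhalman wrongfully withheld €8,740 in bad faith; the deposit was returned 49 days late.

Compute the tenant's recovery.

€36,927

Trebled: 3 × €8,740 = €26,220
Minimum €2,270: €26,220 meets the minimum, no increase.
Late-return penalty: 49 × €150 = €7,350
Damages plus late penalty: €26,220 + €7,350 = €33,570
Costs and fees: 10% of €33,570 = €3,357
Total recovery: €33,570 + €3,357 = €36,927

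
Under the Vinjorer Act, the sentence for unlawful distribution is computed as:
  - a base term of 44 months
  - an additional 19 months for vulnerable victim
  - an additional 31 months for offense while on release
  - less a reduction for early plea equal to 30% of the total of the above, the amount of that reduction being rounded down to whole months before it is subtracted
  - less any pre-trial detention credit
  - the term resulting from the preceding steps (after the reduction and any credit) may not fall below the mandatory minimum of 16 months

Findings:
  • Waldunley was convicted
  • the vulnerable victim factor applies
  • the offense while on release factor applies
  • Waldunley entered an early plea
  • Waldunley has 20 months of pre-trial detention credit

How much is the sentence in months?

46 months

Vulnerable victim enhancement: +19 months
Offense while on release enhancement: +31 months
Adjusted term: 44 months + 19 months + 31 months = 94 months
Early plea reduction: 30% of 94 months = 28 months (rounded down)
After reduction: 94 − 28 = 66 months
Less pre-trial detention credit: 66 months − 20 months = 46 months
Minimum 16 months: 46 months meets the minimum, no increase.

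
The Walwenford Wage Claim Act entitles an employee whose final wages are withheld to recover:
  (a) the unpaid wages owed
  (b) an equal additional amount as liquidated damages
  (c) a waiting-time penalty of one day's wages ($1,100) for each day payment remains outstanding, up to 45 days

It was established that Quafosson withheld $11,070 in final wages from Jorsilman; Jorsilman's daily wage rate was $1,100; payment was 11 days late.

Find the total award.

Liquidated damages (equal amount): $11,070
Penalty days: min(11, 45) = 11
Waiting-time penalty: 11 × $1,100 = $12,100
Total award: $11,070 + $11,070 + $12,100 = $34,240

$34,240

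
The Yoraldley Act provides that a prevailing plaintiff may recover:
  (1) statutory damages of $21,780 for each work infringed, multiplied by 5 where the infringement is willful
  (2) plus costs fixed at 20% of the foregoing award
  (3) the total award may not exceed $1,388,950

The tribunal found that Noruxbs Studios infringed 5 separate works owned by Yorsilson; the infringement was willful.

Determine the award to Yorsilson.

$653,400

Statutory damages: 5 × $21,780 = $108,900
Multiplied by 5: 5 × $108,900 = $544,500
Costs: 20% of $544,500 = $108,900
Award plus costs: $544,500 + $108,900 = $653,400
Cap at $1,388,950: $653,400 is within the cap, no reduction.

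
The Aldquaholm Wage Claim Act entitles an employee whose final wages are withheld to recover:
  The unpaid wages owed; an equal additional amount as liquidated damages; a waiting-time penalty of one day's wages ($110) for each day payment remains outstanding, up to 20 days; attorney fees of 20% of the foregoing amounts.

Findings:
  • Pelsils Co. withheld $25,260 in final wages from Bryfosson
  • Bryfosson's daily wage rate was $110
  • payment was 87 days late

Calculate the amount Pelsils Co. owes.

Total award: $63,264

Liquidated damages (equal amount): $25,260
Penalty days: min(87, 20) = 20
Waiting-time penalty: 20 × $110 = $2,200
Subtotal: $25,260 + $25,260 + $2,200 = $52,720
Attorney fees: 20% of $52,720 = $10,544
Total award: $52,720 + $10,544 = $63,264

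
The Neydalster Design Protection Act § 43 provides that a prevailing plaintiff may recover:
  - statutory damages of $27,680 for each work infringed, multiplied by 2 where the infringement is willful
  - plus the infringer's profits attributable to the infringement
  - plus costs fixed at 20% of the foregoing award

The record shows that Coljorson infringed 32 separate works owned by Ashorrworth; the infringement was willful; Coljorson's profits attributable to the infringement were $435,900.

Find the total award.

Statutory damages: 32 × $27,680 = $885,760
Doubled: 2 × $885,760 = $1,771,520
Combined award: $1,771,520 + $435,900 = $2,207,420
Costs: 20% of $2,207,420 = $441,484
Award plus costs: $2,207,420 + $441,484 = $2,648,904

Award: $2,648,904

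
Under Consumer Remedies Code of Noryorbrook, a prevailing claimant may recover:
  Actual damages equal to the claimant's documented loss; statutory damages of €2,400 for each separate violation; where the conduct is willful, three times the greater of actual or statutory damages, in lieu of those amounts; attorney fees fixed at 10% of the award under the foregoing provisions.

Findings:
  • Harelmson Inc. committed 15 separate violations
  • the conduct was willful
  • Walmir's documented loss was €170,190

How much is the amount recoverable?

€561,627

Statutory damages: 15 × €2,400 = €36,000
Greater of actual damages (€170,190) or statutory damages (€36,000): €170,190
Trebled: 3 × €170,190 = €510,570
Attorney fees: 10% of €510,570 = €51,057
Total recovery: €510,570 + €51,057 = €561,627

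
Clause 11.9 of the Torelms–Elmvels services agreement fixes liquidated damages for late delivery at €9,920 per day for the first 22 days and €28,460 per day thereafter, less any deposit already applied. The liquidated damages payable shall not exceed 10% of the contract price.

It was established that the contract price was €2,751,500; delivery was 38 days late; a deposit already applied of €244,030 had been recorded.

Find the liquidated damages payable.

Liquidated damages: €275,150

First 22 days: 22 × €9,920 = €218,240
Remaining days: (38 − 22) × €28,460 = €455,360
Accrued per-day damages: €218,240 + €455,360 = €673,600
Less deposit already applied: €673,600 − €244,030 = €429,570
Cap: 10% of €2,751,500 = €275,150
Cap at €275,150: €429,570 exceeds the cap → €275,150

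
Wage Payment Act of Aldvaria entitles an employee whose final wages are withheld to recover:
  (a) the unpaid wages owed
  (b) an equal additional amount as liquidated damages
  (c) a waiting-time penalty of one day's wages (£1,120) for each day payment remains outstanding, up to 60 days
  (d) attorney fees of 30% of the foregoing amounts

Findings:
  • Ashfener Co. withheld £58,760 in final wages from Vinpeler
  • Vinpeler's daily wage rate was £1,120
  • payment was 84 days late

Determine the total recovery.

£240,136

Liquidated damages (equal amount): £58,760
Penalty days: min(84, 60) = 60
Waiting-time penalty: 60 × £1,120 = £67,200
Subtotal: £58,760 + £58,760 + £67,200 = £184,720
Attorney fees: 30% of £184,720 = £55,416
Total award: £184,720 + £55,416 = £240,136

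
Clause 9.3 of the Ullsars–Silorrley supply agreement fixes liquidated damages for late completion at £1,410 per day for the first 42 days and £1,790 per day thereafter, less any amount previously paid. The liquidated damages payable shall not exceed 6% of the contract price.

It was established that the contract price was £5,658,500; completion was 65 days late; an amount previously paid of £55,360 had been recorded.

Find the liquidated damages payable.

First 42 days: 42 × £1,410 = £59,220
Remaining days: (65 − 42) × £1,790 = £41,170
Accrued per-day damages: £59,220 + £41,170 = £100,390
Less amount previously paid: £100,390 − £55,360 = £45,030
Cap: 6% of £5,658,500 = £339,510
Cap at £339,510: £45,030 is within the cap, no reduction.

£45,030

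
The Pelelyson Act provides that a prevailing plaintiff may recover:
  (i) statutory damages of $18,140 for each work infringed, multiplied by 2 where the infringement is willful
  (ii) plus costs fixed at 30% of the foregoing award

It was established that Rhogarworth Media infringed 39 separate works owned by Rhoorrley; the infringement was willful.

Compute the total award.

$1,839,396

Statutory damages: 39 × $18,140 = $707,460
Doubled: 2 × $707,460 = $1,414,920
Costs: 30% of $1,414,920 = $424,476
Award plus costs: $1,414,920 + $424,476 = $1,839,396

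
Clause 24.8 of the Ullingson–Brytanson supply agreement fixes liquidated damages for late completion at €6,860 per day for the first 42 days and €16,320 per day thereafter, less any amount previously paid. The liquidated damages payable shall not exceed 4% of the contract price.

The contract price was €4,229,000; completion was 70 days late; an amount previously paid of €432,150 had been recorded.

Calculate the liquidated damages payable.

First 42 days: 42 × €6,860 = €288,120
Remaining days: (70 − 42) × €16,320 = €456,960
Accrued per-day damages: €288,120 + €456,960 = €745,080
Less amount previously paid: €745,080 − €432,150 = €312,930
Cap: 4% of €4,229,000 = €169,160
Cap at €169,160: €312,930 exceeds the cap → €169,160

€169,160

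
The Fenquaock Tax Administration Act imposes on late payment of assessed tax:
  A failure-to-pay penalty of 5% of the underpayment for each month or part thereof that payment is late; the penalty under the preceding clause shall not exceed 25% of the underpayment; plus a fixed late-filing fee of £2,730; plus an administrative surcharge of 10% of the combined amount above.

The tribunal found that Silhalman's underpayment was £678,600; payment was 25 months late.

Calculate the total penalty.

£189,618

Accrued rate: 5% × 25 = 125%, capped at 25% → 25%
Failure-to-pay penalty: 25% of £678,600 = £169,650
Penalty before surcharge: £169,650 + £2,730 = £172,380
Administrative surcharge: 10% of £172,380 = £17,238
Total penalty: £172,380 + £17,238 = £189,618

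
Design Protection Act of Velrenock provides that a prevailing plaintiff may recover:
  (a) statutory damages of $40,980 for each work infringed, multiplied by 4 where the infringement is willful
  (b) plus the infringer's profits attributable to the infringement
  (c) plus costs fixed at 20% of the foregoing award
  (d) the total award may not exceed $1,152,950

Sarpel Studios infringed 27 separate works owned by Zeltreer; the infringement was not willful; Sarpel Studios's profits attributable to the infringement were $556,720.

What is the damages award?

$1,152,950

Statutory damages: 27 × $40,980 = $1,106,460
Infringement not willful: no ×4 enhancement.
Combined award: $1,106,460 + $556,720 = $1,663,180
Costs: 20% of $1,663,180 = $332,636
Award plus costs: $1,663,180 + $332,636 = $1,995,816
Cap at $1,152,950: $1,995,816 exceeds the cap → $1,152,950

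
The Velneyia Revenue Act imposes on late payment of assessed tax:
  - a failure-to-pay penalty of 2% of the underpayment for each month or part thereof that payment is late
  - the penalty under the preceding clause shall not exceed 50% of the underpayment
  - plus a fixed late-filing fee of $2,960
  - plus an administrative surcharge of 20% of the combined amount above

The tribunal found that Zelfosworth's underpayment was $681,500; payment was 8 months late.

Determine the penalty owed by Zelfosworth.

Accrued rate: 2% × 8 = 16%, capped at 50% → 16%
Failure-to-pay penalty: 16% of $681,500 = $109,040
Penalty before surcharge: $109,040 + $2,960 = $112,000
Administrative surcharge: 20% of $112,000 = $22,400
Total penalty: $112,000 + $22,400 = $134,400

$134,400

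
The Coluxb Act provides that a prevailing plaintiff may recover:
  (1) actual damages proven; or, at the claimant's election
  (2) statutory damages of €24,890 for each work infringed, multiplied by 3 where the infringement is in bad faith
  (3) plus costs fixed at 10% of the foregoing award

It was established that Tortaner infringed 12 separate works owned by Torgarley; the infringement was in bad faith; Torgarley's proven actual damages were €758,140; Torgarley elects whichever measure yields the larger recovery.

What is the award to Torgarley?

€985,644

Statutory damages: 12 × €24,890 = €298,680
Trebled: 3 × €298,680 = €896,040
Greater of actual damages (€758,140) or enhanced statutory damages (€896,040): €896,040
Costs: 10% of €896,040 = €89,604
Award plus costs: €896,040 + €89,604 = €985,644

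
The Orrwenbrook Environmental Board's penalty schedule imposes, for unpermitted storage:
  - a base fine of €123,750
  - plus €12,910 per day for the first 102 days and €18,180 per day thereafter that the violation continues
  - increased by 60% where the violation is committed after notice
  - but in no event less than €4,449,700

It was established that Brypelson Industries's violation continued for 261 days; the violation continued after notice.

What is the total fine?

First 102 days: 102 × €12,910 = €1,316,820
Remaining days: (261 − 102) × €18,180 = €2,890,620
Per-day component: €1,316,820 + €2,890,620 = €4,207,440
Base plus per-day: €123,750 + €4,207,440 = €4,331,190
Enhancement: 60% of €4,331,190 = €2,598,714
Enhanced fine: €4,331,190 + €2,598,714 = €6,929,904
Minimum €4,449,700: €6,929,904 meets the minimum, no increase.

€6,929,904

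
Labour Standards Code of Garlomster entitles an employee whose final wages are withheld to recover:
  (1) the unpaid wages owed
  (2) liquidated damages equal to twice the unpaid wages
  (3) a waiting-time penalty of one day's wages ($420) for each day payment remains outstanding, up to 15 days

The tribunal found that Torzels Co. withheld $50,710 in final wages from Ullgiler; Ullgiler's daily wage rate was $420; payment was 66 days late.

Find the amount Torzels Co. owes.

$158,430

Doubled: 2 × $50,710 = $101,420
Penalty days: min(66, 15) = 15
Waiting-time penalty: 15 × $420 = $6,300
Total award: $50,710 + $101,420 + $6,300 = $158,430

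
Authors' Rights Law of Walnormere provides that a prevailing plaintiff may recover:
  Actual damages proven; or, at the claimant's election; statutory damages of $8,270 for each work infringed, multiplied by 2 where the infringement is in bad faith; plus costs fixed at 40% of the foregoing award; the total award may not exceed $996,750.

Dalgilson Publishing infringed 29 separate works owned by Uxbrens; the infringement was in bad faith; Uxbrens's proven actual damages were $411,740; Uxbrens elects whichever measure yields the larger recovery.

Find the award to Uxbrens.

Statutory damages: 29 × $8,270 = $239,830
Doubled: 2 × $239,830 = $479,660
Greater of actual damages ($411,740) or enhanced statutory damages ($479,660): $479,660
Costs: 40% of $479,660 = $191,864
Award plus costs: $479,660 + $191,864 = $671,524
Cap at $996,750: $671,524 is within the cap, no reduction.

$671,524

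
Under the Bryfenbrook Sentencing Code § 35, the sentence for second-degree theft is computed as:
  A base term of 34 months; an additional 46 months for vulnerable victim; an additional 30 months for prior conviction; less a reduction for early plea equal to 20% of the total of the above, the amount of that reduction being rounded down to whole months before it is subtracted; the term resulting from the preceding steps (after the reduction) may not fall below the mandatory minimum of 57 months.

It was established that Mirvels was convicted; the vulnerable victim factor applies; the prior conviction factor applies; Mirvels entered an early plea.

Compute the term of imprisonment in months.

88 months

Vulnerable victim enhancement: +46 months
Prior conviction enhancement: +30 months
Adjusted term: 34 months + 46 months + 30 months = 110 months
Early plea reduction: 20% of 110 months = 22 months (rounded down)
After reduction: 110 − 22 = 88 months
Minimum 57 months: 88 months meets the minimum, no increase.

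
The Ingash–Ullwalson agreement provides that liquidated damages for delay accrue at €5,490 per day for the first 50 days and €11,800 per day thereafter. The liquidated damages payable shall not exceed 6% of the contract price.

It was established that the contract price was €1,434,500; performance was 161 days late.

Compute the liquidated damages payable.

Liquidated damages: €86,070

First 50 days: 50 × €5,490 = €274,500
Remaining days: (161 − 50) × €11,800 = €1,309,800
Accrued per-day damages: €274,500 + €1,309,800 = €1,584,300
Cap: 6% of €1,434,500 = €86,070
Cap at €86,070: €1,584,300 exceeds the cap → €86,070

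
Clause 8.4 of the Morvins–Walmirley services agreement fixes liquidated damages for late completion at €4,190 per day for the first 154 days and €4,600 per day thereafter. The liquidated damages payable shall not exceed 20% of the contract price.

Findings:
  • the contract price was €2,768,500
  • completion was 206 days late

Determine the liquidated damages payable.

First 154 days: 154 × €4,190 = €645,260
Remaining days: (206 − 154) × €4,600 = €239,200
Accrued per-day damages: €645,260 + €239,200 = €884,460
Cap: 20% of €2,768,500 = €553,700
Cap at €553,700: €884,460 exceeds the cap → €553,700

Liquidated damages: €553,700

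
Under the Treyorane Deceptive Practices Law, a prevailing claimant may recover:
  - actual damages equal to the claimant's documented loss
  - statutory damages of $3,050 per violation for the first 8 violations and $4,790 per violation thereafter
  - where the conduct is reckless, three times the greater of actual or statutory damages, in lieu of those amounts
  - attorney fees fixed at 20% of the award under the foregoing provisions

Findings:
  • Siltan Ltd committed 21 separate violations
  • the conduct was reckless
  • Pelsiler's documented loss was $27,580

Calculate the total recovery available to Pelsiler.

First 8 violations: 8 × $3,050 = $24,400
Remaining violations: (21 − 8) × $4,790 = $62,270
Statutory damages: $24,400 + $62,270 = $86,670
Greater of actual damages ($27,580) or statutory damages ($86,670): $86,670
Trebled: 3 × $86,670 = $260,010
Attorney fees: 20% of $260,010 = $52,002
Total recovery: $260,010 + $52,002 = $312,012

$312,012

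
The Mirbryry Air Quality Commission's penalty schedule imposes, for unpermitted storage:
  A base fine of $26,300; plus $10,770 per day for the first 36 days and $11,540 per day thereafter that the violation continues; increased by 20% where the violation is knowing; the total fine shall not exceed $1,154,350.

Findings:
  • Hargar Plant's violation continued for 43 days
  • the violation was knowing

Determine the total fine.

First 36 days: 36 × $10,770 = $387,720
Remaining days: (43 − 36) × $11,540 = $80,780
Per-day component: $387,720 + $80,780 = $468,500
Base plus per-day: $26,300 + $468,500 = $494,800
Enhancement: 20% of $494,800 = $98,960
Enhanced fine: $494,800 + $98,960 = $593,760
Cap at $1,154,350: $593,760 is within the cap, no reduction.

Civil penalty: $593,760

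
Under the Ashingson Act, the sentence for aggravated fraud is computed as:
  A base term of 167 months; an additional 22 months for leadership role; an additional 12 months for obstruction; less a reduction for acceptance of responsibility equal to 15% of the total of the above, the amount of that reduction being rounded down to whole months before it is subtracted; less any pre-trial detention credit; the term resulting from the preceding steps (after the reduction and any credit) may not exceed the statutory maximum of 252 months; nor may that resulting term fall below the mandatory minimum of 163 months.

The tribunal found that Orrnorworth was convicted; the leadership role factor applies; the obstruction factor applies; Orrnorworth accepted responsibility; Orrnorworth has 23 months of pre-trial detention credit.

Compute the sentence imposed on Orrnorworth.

163 months

Leadership role enhancement: +22 months
Obstruction enhancement: +12 months
Adjusted term: 167 months + 22 months + 12 months = 201 months
Acceptance of responsibility reduction: 15% of 201 months = 30 months (rounded down)
After reduction: 201 − 30 = 171 months
Less pre-trial detention credit: 171 months − 23 months = 148 months
Cap at 252 months: 148 months is within the cap, no reduction.
Minimum 163 months: 148 months is below the minimum → 163 months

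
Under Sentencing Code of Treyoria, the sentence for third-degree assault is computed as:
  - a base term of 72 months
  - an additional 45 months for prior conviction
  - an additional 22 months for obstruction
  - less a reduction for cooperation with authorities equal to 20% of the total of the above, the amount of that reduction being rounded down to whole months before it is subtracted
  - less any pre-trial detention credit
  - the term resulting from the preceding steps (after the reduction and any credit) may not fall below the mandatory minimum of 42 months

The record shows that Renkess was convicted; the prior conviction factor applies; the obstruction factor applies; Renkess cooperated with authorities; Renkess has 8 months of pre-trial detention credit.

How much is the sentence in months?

Prior conviction enhancement: +45 months
Obstruction enhancement: +22 months
Adjusted term: 72 months + 45 months + 22 months = 139 months
Cooperation with authorities reduction: 20% of 139 months = 27 months (rounded down)
After reduction: 139 − 27 = 112 months
Less pre-trial detention credit: 112 months − 8 months = 104 months
Minimum 42 months: 104 months meets the minimum, no increase.

104 months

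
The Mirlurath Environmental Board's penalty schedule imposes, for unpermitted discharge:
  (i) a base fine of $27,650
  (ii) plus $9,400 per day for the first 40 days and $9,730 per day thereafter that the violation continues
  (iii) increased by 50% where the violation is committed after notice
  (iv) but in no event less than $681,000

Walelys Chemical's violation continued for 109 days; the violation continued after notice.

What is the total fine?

First 40 days: 40 × $9,400 = $376,000
Remaining days: (109 − 40) × $9,730 = $671,370
Per-day component: $376,000 + $671,370 = $1,047,370
Base plus per-day: $27,650 + $1,047,370 = $1,075,020
Enhancement: 50% of $1,075,020 = $537,510
Enhanced fine: $1,075,020 + $537,510 = $1,612,530
Minimum $681,000: $1,612,530 meets the minimum, no increase.

$1,612,530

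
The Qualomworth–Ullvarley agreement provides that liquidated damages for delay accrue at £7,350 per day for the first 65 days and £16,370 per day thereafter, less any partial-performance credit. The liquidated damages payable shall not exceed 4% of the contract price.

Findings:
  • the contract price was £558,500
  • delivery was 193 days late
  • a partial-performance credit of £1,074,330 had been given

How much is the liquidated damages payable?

£22,340

First 65 days: 65 × £7,350 = £477,750
Remaining days: (193 − 65) × £16,370 = £2,095,360
Accrued per-day damages: £477,750 + £2,095,360 = £2,573,110
Less partial-performance credit: £2,573,110 − £1,074,330 = £1,498,780
Cap: 4% of £558,500 = £22,340
Cap at £22,340: £1,498,780 exceeds the cap → £22,340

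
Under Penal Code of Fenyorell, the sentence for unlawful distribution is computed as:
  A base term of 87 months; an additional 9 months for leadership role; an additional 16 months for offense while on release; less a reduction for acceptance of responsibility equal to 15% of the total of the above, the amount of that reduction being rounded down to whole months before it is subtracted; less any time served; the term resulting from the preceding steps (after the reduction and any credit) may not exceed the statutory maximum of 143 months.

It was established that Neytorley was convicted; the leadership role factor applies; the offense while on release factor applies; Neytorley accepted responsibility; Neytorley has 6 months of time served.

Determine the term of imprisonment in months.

Leadership role enhancement: +9 months
Offense while on release enhancement: +16 months
Adjusted term: 87 months + 9 months + 16 months = 112 months
Acceptance of responsibility reduction: 15% of 112 months = 16 months (rounded down)
After reduction: 112 − 16 = 96 months
Less time served: 96 months − 6 months = 90 months
Cap at 143 months: 90 months is within the cap, no reduction.

90 months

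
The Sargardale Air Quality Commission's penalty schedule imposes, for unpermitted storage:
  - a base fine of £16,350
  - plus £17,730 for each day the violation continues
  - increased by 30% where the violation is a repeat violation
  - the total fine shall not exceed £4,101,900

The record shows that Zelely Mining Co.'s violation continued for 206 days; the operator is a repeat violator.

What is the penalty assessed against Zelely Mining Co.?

Per-day component: 206 × £17,730 = £3,652,380
Base plus per-day: £16,350 + £3,652,380 = £3,668,730
Enhancement: 30% of £3,668,730 = £1,100,619
Enhanced fine: £3,668,730 + £1,100,619 = £4,769,349
Cap at £4,101,900: £4,769,349 exceeds the cap → £4,101,900

£4,101,900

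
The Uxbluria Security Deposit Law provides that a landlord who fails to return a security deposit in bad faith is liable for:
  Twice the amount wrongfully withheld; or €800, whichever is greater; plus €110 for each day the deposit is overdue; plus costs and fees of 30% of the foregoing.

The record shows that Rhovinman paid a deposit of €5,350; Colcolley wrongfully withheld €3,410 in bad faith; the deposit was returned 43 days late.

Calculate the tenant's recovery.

Doubled: 2 × €3,410 = €6,820
Minimum €800: €6,820 meets the minimum, no increase.
Late-return penalty: 43 × €110 = €4,730
Damages plus late penalty: €6,820 + €4,730 = €11,550
Costs and fees: 30% of €11,550 = €3,465
Total recovery: €11,550 + €3,465 = €15,015

Recovery: €15,015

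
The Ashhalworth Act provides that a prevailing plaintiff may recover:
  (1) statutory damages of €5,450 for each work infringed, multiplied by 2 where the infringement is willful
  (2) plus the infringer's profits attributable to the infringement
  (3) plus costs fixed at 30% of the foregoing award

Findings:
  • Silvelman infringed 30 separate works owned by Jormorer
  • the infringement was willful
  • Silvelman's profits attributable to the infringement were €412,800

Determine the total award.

€961,740

Statutory damages: 30 × €5,450 = €163,500
Doubled: 2 × €163,500 = €327,000
Combined award: €327,000 + €412,800 = €739,800
Costs: 30% of €739,800 = €221,940
Award plus costs: €739,800 + €221,940 = €961,740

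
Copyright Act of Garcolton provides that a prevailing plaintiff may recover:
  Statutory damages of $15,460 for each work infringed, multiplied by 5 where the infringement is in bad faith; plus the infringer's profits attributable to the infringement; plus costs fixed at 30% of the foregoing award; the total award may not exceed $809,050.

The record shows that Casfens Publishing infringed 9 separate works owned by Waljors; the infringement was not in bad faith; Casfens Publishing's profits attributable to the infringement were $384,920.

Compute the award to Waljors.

$681,278

Statutory damages: 9 × $15,460 = $139,140
Infringement not in bad faith: no ×5 enhancement.
Combined award: $139,140 + $384,920 = $524,060
Costs: 30% of $524,060 = $157,218
Award plus costs: $524,060 + $157,218 = $681,278
Cap at $809,050: $681,278 is within the cap, no reduction.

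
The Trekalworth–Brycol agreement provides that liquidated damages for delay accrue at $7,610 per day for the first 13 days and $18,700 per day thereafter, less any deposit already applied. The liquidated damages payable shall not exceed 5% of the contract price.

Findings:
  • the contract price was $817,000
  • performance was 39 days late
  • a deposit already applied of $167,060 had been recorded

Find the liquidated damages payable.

First 13 days: 13 × $7,610 = $98,930
Remaining days: (39 − 13) × $18,700 = $486,200
Accrued per-day damages: $98,930 + $486,200 = $585,130
Less deposit already applied: $585,130 − $167,060 = $418,070
Cap: 5% of $817,000 = $40,850
Cap at $40,850: $418,070 exceeds the cap → $40,850

$40,850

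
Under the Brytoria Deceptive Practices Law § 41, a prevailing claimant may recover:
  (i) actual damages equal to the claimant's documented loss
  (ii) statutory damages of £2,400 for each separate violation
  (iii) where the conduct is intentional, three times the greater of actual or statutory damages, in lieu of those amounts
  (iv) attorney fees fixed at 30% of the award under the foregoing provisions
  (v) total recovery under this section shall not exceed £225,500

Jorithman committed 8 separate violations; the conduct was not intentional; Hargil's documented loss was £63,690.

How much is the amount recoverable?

£107,757

Statutory damages: 8 × £2,400 = £19,200
Conduct not intentional: the in-lieu enhancement does not apply.
Actual plus statutory damages: £63,690 + £19,200 = £82,890
Attorney fees: 30% of £82,890 = £24,867
Total before cap: £82,890 + £24,867 = £107,757
Cap at £225,500: £107,757 is within the cap, no reduction.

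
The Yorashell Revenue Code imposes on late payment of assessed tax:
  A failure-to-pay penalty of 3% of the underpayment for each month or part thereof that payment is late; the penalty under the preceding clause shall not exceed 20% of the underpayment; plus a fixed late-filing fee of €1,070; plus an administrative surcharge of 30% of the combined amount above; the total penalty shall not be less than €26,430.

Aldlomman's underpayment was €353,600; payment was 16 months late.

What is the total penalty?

Accrued rate: 3% × 16 = 48%, capped at 20% → 20%
Failure-to-pay penalty: 20% of €353,600 = €70,720
Penalty before surcharge: €70,720 + €1,070 = €71,790
Administrative surcharge: 30% of €71,790 = €21,537
Total penalty: €71,790 + €21,537 = €93,327
Minimum €26,430: €93,327 meets the minimum, no increase.

Penalty: €93,327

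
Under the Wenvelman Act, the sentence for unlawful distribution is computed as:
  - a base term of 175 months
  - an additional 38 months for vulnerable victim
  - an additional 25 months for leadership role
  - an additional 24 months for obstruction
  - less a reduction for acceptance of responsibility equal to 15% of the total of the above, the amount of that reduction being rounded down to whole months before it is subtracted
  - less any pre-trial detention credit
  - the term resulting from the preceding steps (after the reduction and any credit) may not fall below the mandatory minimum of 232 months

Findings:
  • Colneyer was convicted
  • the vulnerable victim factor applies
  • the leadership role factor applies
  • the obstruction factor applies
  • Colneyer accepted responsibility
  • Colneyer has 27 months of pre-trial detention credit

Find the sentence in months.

232 months

Vulnerable victim enhancement: +38 months
Leadership role enhancement: +25 months
Obstruction enhancement: +24 months
Adjusted term: 175 months + 38 months + 25 months + 24 months = 262 months
Acceptance of responsibility reduction: 15% of 262 months = 39 months (rounded down)
After reduction: 262 − 39 = 223 months
Less pre-trial detention credit: 223 months − 27 months = 196 months
Minimum 232 months: 196 months is below the minimum → 232 months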